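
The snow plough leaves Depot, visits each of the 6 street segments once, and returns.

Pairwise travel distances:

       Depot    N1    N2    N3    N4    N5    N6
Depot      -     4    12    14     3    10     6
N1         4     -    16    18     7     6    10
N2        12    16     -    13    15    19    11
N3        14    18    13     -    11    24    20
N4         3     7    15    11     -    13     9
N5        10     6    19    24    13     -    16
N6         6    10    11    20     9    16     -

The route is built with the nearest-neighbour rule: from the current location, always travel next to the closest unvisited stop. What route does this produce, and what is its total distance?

From Depot: distances to unvisited — N4=3, N1=4, N6=6, N5=10, N2=12, N3=14. Nearest is N4 (3).
From N4: distances to unvisited — N1=7, N6=9, N3=11, N5=13, N2=15. Nearest is N1 (7).
From N1: distances to unvisited — N5=6, N6=10, N2=16, N3=18. Nearest is N5 (6).
From N5: distances to unvisited — N6=16, N2=19, N3=24. Nearest is N6 (16).
From N6: distances to unvisited — N2=11, N3=20. Nearest is N2 (11).
From N2: distances to unvisited — N3=13. Nearest is N3 (13).
Return N3→Depot: 14.
Total = 3 + 7 + 6 + 16 + 11 + 13 + 14 = 70.

70 along Depot → N4 → N1 → N5 → N6 → N2 → N3 → Depot.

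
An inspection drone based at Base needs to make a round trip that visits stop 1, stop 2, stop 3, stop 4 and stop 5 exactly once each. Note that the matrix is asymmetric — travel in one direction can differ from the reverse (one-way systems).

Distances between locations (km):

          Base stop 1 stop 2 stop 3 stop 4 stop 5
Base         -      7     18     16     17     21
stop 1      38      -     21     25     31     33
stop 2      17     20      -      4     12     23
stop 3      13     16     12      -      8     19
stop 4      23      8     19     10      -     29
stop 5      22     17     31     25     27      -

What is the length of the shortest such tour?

91 km — the shortest possible round trip.

Base → stop 1 → stop 2 → stop 3 → stop 4 → stop 5 → Base: 7+21+4+8+29+22 = 91
Base → stop 1 → stop 2 → stop 3 → stop 5 → stop 4 → Base: 7+21+4+19+27+23 = 101
Base → stop 1 → stop 2 → stop 4 → stop 3 → stop 5 → Base: 7+21+12+10+19+22 = 91
Base → stop 1 → stop 2 → stop 4 → stop 5 → stop 3 → Base: 7+21+12+29+25+13 = 107
Base → stop 1 → stop 2 → stop 5 → stop 3 → stop 4 → Base: 7+21+23+25+8+23 = 107
Base → stop 1 → stop 2 → stop 5 → stop 4 → stop 3 → Base: 7+21+23+27+10+13 = 101
Base → stop 1 → stop 3 → stop 2 → stop 4 → stop 5 → Base: 7+25+12+12+29+22 = 107
Base → stop 1 → stop 3 → stop 2 → stop 5 → stop 4 → Base: 7+25+12+23+27+23 = 117
Base → stop 1 → stop 3 → stop 4 → stop 2 → stop 5 → Base: 7+25+8+19+23+22 = 104
Base → stop 1 → stop 3 → stop 4 → stop 5 → stop 2 → Base: 7+25+8+29+31+17 = 117
Base → stop 1 → stop 3 → stop 5 → stop 2 → stop 4 → Base: 7+25+19+31+12+23 = 117
Base → stop 1 → stop 3 → stop 5 → stop 4 → stop 2 → Base: 7+25+19+27+19+17 = 114
Base → stop 1 → stop 4 → stop 2 → stop 3 → stop 5 → Base: 7+31+19+4+19+22 = 102
Base → stop 1 → stop 4 → stop 2 → stop 5 → stop 3 → Base: 7+31+19+23+25+13 = 118
… (106 more)
The minimum is 91.
One optimal route: Base → stop 1 → stop 2 → stop 3 → stop 4 → stop 5 → Base.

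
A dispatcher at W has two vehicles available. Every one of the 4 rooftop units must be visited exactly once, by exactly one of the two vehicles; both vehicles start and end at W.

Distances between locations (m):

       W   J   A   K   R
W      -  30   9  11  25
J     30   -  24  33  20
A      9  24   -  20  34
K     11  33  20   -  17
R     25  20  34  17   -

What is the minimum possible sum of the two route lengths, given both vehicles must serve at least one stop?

Minimum combined distance: 96 m.

Try each way of splitting the stops between the two vehicles (each non-empty) and, for each split, find the best tour for each vehicle:
  {J} + {A, K, R}: 60 + 71 = 131
  {A} + {J, K, R}: 18 + 78 = 96
  {J, A} + {K, R}: 63 + 53 = 116
  {K} + {J, A, R}: 22 + 78 = 100
  {J, K} + {A, R}: 74 + 68 = 142
  {A, K} + {J, R}: 40 + 75 = 115
  … (7 splits in total)
Best: vehicle 1 W → A → W = 18; vehicle 2 W → J → R → K → W = 78; combined 96.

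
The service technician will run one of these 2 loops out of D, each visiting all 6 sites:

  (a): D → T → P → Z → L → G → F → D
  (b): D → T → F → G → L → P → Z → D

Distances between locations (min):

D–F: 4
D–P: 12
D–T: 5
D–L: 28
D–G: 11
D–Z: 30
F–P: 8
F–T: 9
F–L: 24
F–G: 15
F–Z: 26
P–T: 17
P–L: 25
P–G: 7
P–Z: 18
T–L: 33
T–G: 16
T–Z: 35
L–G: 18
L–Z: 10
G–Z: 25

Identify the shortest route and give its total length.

87 min — (a) is the shortest.

(a): 5 + 17 + 18 + 10 + 18 + 15 + 4 = 87
(b): 5 + 9 + 15 + 18 + 25 + 18 + 30 = 120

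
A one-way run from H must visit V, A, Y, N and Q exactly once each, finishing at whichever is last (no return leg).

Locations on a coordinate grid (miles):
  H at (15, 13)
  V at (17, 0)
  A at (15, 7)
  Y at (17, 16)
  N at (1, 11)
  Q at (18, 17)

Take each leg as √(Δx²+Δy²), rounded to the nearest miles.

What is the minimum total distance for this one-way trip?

Minimum one-way distance = 41 miles.

There are 5! = 120 possible orderings.
H → V → A → Y → N → Q: 13+7+9+17+18 = 64
H → V → A → Y → Q → N: 13+7+9+1+18 = 48
H → V → A → N → Y → Q: 13+7+15+17+1 = 53
H → V → A → N → Q → Y: 13+7+15+18+1 = 54
H → V → A → Q → Y → N: 13+7+10+1+17 = 48
H → V → A → Q → N → Y: 13+7+10+18+17 = 65
H → V → Y → A → N → Q: 13+16+9+15+18 = 71
H → V → Y → A → Q → N: 13+16+9+10+18 = 66
H → V → Y → N → A → Q: 13+16+17+15+10 = 71
H → V → Y → N → Q → A: 13+16+17+18+10 = 74
H → V → Y → Q → A → N: 13+16+1+10+15 = 55
H → V → Y → Q → N → A: 13+16+1+18+15 = 63
H → V → N → A → Y → Q: 13+19+15+9+1 = 57
H → V → N → A → Q → Y: 13+19+15+10+1 = 58
… (106 more)
H → Y → Q → A → V → N: 4+1+10+7+19 = 41  ← best
The minimum is 41.
One shortest path: H → Y → Q → A → V → N.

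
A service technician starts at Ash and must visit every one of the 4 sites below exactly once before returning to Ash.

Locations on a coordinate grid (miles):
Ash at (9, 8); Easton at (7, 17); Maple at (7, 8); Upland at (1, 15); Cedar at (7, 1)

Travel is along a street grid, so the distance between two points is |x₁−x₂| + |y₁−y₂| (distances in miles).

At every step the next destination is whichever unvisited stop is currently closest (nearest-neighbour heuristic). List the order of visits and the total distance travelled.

Total distance 48 miles via the nearest-neighbour route Ash → Maple → Cedar → Easton → Upland → Ash.

From Ash: distances to unvisited — Maple=2, Cedar=9, Easton=11, Upland=15. Nearest is Maple (2).
From Maple: distances to unvisited — Cedar=7, Easton=9, Upland=13. Nearest is Cedar (7).
From Cedar: distances to unvisited — Easton=16, Upland=20. Nearest is Easton (16).
From Easton: distances to unvisited — Upland=8. Nearest is Upland (8).
Return Upland→Ash: 15.
Total = 2 + 7 + 16 + 8 + 15 = 48.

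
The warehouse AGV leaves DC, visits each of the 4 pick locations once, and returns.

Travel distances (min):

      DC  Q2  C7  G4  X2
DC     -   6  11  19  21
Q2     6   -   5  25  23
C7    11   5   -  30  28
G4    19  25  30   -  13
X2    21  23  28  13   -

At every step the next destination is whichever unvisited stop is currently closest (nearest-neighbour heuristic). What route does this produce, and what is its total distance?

At DC the remaining stops are Q2 6, C7 11, G4 19, X2 21; go to Q2.
At Q2 the remaining stops are C7 5, X2 23, G4 25; go to C7.
At C7 the remaining stops are X2 28, G4 30; go to X2.
At X2 the remaining stops are G4 13; go to G4.
Return G4→DC: 19.
Total = 6 + 5 + 28 + 13 + 19 = 71.

71 min along DC → Q2 → C7 → X2 → G4 → DC.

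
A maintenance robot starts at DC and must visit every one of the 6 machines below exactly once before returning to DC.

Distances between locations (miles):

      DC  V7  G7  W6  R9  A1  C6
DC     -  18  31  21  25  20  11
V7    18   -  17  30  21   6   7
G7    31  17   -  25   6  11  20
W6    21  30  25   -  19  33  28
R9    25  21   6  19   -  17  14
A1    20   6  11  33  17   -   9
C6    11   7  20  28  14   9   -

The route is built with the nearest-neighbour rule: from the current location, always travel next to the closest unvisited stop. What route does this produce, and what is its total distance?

At DC the remaining stops are C6 11, V7 18, A1 20, W6 21, R9 25, G7 31; go to C6.
At C6 the remaining stops are V7 7, A1 9, R9 14, G7 20, W6 28; go to V7.
At V7 the remaining stops are A1 6, G7 17, R9 21, W6 30; go to A1.
At A1 the remaining stops are G7 11, R9 17, W6 33; go to G7.
At G7 the remaining stops are R9 6, W6 25; go to R9.
At R9 the remaining stops are W6 19; go to W6.
Return W6→DC: 21.
Total = 11 + 7 + 6 + 11 + 6 + 19 + 21 = 81.

81 miles along DC → C6 → V7 → A1 → G7 → R9 → W6 → DC.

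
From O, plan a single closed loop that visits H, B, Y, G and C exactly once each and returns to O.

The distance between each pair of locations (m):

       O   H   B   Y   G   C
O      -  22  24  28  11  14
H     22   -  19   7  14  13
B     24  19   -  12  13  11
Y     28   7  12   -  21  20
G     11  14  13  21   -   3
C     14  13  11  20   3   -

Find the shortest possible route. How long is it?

Minimum total distance: 66 m.

O - H - B - Y - G - C - O: 22+19+12+21+3+14 = 91
O - H - B - Y - C - G - O: 22+19+12+20+3+11 = 87
O - H - B - G - Y - C - O: 22+19+13+21+20+14 = 109
O - H - B - G - C - Y - O: 22+19+13+3+20+28 = 105
O - H - B - C - Y - G - O: 22+19+11+20+21+11 = 104
O - H - B - C - G - Y - O: 22+19+11+3+21+28 = 104
O - H - Y - B - G - C - O: 22+7+12+13+3+14 = 71
O - H - Y - B - C - G - O: 22+7+12+11+3+11 = 66
O - H - Y - G - B - C - O: 22+7+21+13+11+14 = 88
O - H - Y - G - C - B - O: 22+7+21+3+11+24 = 88
O - H - Y - C - B - G - O: 22+7+20+11+13+11 = 84
O - H - Y - C - G - B - O: 22+7+20+3+13+24 = 89
O - H - G - B - Y - C - O: 22+14+13+12+20+14 = 95
O - H - G - B - C - Y - O: 22+14+13+11+20+28 = 108
… (46 more)
The minimum is 66.
One optimal route: O → H → Y → B → C → G → O (or its reverse).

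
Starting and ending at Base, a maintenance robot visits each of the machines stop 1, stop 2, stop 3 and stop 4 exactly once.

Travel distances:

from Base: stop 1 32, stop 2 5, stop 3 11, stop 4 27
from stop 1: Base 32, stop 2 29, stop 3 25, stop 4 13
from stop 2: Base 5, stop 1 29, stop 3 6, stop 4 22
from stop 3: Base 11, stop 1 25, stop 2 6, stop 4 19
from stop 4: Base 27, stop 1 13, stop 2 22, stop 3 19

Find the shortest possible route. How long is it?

Base → stop 1 → stop 2 → stop 3 → stop 4 → Base: 32+29+6+19+27 = 113
Base → stop 1 → stop 2 → stop 4 → stop 3 → Base: 32+29+22+19+11 = 113
Base → stop 1 → stop 3 → stop 2 → stop 4 → Base: 32+25+6+22+27 = 112
Base → stop 1 → stop 3 → stop 4 → stop 2 → Base: 32+25+19+22+5 = 103
Base → stop 1 → stop 4 → stop 2 → stop 3 → Base: 32+13+22+6+11 = 84
Base → stop 1 → stop 4 → stop 3 → stop 2 → Base: 32+13+19+6+5 = 75
Base → stop 2 → stop 1 → stop 3 → stop 4 → Base: 5+29+25+19+27 = 105
Base → stop 2 → stop 1 → stop 4 → stop 3 → Base: 5+29+13+19+11 = 77
Base → stop 2 → stop 3 → stop 1 → stop 4 → Base: 5+6+25+13+27 = 76
Base → stop 2 → stop 4 → stop 1 → stop 3 → Base: 5+22+13+25+11 = 76
Base → stop 3 → stop 1 → stop 2 → stop 4 → Base: 11+25+29+22+27 = 114
Base → stop 3 → stop 2 → stop 1 → stop 4 → Base: 11+6+29+13+27 = 86
The minimum is 75.
One optimal route: Base → stop 1 → stop 4 → stop 3 → stop 2 → Base (or its reverse).

Shortest round trip = 75.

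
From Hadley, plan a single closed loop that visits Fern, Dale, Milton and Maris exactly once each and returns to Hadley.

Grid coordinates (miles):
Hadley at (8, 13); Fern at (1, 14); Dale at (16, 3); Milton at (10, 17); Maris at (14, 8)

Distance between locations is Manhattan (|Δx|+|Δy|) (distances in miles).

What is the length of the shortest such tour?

Shortest round trip = 58 miles.

With 4 stops there are 4!/2 = 12 distinct round trips (a route and its reverse cost the same).
Hadley→Fern→Dale→Milton→Maris→Hadley: 8+26+20+13+11 = 78
Hadley→Fern→Dale→Maris→Milton→Hadley: 8+26+7+13+6 = 60
Hadley→Fern→Milton→Dale→Maris→Hadley: 8+12+20+7+11 = 58
Hadley→Fern→Milton→Maris→Dale→Hadley: 8+12+13+7+18 = 58
Hadley→Fern→Maris→Dale→Milton→Hadley: 8+19+7+20+6 = 60
Hadley→Fern→Maris→Milton→Dale→Hadley: 8+19+13+20+18 = 78
Hadley→Dale→Fern→Milton→Maris→Hadley: 18+26+12+13+11 = 80
Hadley→Dale→Fern→Maris→Milton→Hadley: 18+26+19+13+6 = 82
Hadley→Dale→Milton→Fern→Maris→Hadley: 18+20+12+19+11 = 80
Hadley→Dale→Maris→Fern→Milton→Hadley: 18+7+19+12+6 = 62
Hadley→Milton→Fern→Dale→Maris→Hadley: 6+12+26+7+11 = 62
Hadley→Milton→Dale→Fern→Maris→Hadley: 6+20+26+19+11 = 82
The minimum is 58.
One optimal route: Hadley → Fern → Milton → Dale → Maris → Hadley (or its reverse).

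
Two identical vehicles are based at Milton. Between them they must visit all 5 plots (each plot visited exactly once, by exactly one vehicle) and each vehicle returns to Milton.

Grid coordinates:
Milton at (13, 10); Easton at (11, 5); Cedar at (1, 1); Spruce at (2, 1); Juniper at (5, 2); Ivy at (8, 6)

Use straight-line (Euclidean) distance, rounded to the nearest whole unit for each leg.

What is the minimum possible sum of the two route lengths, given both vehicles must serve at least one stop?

Minimum combined distance: 40.

There are 2^4 − 1 = 15 ways to divide the 5 stops into two non-empty groups. For each, the best each vehicle can do is its own shortest tour through its group:
  {Easton} + {Cedar, Spruce, Juniper, Ivy}: 10 + 30 = 40
  {Cedar} + {Easton, Spruce, Juniper, Ivy}: 30 + 29 = 59
  {Easton, Cedar} + {Spruce, Juniper, Ivy}: 31 + 28 = 59
  {Spruce} + {Easton, Cedar, Juniper, Ivy}: 28 + 31 = 59
  {Easton, Spruce} + {Cedar, Juniper, Ivy}: 29 + 30 = 59
  {Cedar, Spruce} + {Easton, Juniper, Ivy}: 30 + 23 = 53
  … (15 splits in total)
Best: vehicle 1 Milton → Easton → Milton = 10; vehicle 2 Milton → Cedar → Spruce → Juniper → Ivy → Milton = 30; combined 40.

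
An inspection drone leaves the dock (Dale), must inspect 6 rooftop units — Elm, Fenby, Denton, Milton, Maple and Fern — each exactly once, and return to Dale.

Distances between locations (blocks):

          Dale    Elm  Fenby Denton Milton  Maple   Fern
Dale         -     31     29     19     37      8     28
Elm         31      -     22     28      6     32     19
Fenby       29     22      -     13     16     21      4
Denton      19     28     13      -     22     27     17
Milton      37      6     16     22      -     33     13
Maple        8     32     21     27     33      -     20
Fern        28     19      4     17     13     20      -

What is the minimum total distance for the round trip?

There are 360 distinct closed tours to check (reversals are equivalent).
Dale→Elm→Fenby→Denton→Milton→Maple→Fern→Dale: 31+22+13+22+33+20+28 = 169
Dale→Elm→Fenby→Denton→Milton→Fern→Maple→Dale: 31+22+13+22+13+20+8 = 129
Dale→Elm→Fenby→Denton→Maple→Milton→Fern→Dale: 31+22+13+27+33+13+28 = 167
Dale→Elm→Fenby→Denton→Maple→Fern→Milton→Dale: 31+22+13+27+20+13+37 = 163
Dale→Elm→Fenby→Denton→Fern→Milton→Maple→Dale: 31+22+13+17+13+33+8 = 137
Dale→Elm→Fenby→Denton→Fern→Maple→Milton→Dale: 31+22+13+17+20+33+37 = 173
Dale→Elm→Fenby→Milton→Denton→Maple→Fern→Dale: 31+22+16+22+27+20+28 = 166
Dale→Elm→Fenby→Milton→Denton→Fern→Maple→Dale: 31+22+16+22+17+20+8 = 136
… (352 more)
Dale→Denton→Fenby→Fern→Milton→Elm→Maple→Dale: 19+13+4+13+6+32+8 = 95  ← best
The minimum is 95.
One optimal route: Dale → Denton → Fenby → Fern → Milton → Elm → Maple → Dale (or its reverse).

Shortest round trip = 95 blocks.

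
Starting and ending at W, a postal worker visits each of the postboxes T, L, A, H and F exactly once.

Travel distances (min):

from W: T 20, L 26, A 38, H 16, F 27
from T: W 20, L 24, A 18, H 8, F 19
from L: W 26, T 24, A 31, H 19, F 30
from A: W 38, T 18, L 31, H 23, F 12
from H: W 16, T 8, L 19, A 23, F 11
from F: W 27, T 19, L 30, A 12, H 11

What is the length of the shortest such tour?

106 min — the shortest possible round trip.

There are 60 distinct closed tours to check (reversals are equivalent).
W → T → L → A → H → F → W: 20+24+31+23+11+27 = 136
W → T → L → A → F → H → W: 20+24+31+12+11+16 = 114
W → T → L → H → A → F → W: 20+24+19+23+12+27 = 125
W → T → L → H → F → A → W: 20+24+19+11+12+38 = 124
W → T → L → F → A → H → W: 20+24+30+12+23+16 = 125
W → T → L → F → H → A → W: 20+24+30+11+23+38 = 146
W → T → A → L → H → F → W: 20+18+31+19+11+27 = 126
W → T → A → L → F → H → W: 20+18+31+30+11+16 = 126
W → T → A → H → L → F → W: 20+18+23+19+30+27 = 137
W → T → A → H → F → L → W: 20+18+23+11+30+26 = 128
W → T → A → F → L → H → W: 20+18+12+30+19+16 = 115
W → T → A → F → H → L → W: 20+18+12+11+19+26 = 106
W → T → H → L → A → F → W: 20+8+19+31+12+27 = 117
W → T → H → L → F → A → W: 20+8+19+30+12+38 = 127
… (46 more)
The minimum is 106.
One optimal route: W → T → A → F → H → L → W (or its reverse).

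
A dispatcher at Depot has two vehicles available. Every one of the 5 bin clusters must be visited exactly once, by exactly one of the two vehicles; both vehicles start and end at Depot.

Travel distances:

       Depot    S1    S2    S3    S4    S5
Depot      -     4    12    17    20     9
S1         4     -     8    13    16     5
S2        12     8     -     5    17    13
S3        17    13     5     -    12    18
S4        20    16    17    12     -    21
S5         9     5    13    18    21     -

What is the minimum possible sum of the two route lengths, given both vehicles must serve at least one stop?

67 — the smallest possible combined total.

There are 2^4 − 1 = 15 ways to divide the 5 stops into two non-empty groups. For each, the best each vehicle can do is its own shortest tour through its group:
  {S1} + {S2, S3, S4, S5}: 8 + 59 = 67
  {S2} + {S1, S3, S4, S5}: 24 + 59 = 83
  {S1, S2} + {S3, S4, S5}: 24 + 59 = 83
  {S3} + {S1, S2, S4, S5}: 34 + 59 = 93
  {S1, S3} + {S2, S4, S5}: 34 + 59 = 93
  {S2, S3} + {S1, S4, S5}: 34 + 50 = 84
  … (15 splits in total)
Best: vehicle 1 Depot → S1 → Depot = 8; vehicle 2 Depot → S2 → S3 → S4 → S5 → Depot = 59; combined 67.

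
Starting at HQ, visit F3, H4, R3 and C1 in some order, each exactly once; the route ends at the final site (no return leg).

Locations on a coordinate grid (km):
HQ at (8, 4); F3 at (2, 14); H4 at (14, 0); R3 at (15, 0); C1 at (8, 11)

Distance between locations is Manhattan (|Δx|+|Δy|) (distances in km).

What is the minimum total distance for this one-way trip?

Shortest open route: 38 km.

There are 4! = 24 possible orderings.
HQ - F3 - H4 - R3 - C1: 16+26+1+18 = 61
HQ - F3 - H4 - C1 - R3: 16+26+17+18 = 77
HQ - F3 - R3 - H4 - C1: 16+27+1+17 = 61
HQ - F3 - R3 - C1 - H4: 16+27+18+17 = 78
HQ - F3 - C1 - H4 - R3: 16+9+17+1 = 43
HQ - F3 - C1 - R3 - H4: 16+9+18+1 = 44
HQ - H4 - F3 - R3 - C1: 10+26+27+18 = 81
HQ - H4 - F3 - C1 - R3: 10+26+9+18 = 63
HQ - H4 - R3 - F3 - C1: 10+1+27+9 = 47
HQ - H4 - R3 - C1 - F3: 10+1+18+9 = 38
HQ - H4 - C1 - F3 - R3: 10+17+9+27 = 63
HQ - H4 - C1 - R3 - F3: 10+17+18+27 = 72
HQ - R3 - F3 - H4 - C1: 11+27+26+17 = 81
HQ - R3 - F3 - C1 - H4: 11+27+9+17 = 64
… (10 more)
The minimum is 38.
One shortest path: HQ → H4 → R3 → C1 → F3.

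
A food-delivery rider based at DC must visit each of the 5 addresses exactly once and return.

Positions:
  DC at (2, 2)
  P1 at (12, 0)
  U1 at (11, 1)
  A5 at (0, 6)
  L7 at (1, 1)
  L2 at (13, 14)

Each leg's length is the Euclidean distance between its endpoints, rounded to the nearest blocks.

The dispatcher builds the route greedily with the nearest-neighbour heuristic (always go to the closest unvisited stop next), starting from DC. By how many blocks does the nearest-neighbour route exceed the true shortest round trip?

From DC: L7=1, A5=4, U1=9, P1=10, L2=16 → choose L7 (1).
From L7: A5=5, U1=10, P1=11, L2=18 → choose A5 (5).
From A5: U1=12, P1=13, L2=15 → choose U1 (12).
From U1: P1=1, L2=13 → choose P1 (1).
From P1: L2=14 → choose L2 (14).
NN route DC → L7 → A5 → U1 → P1 → L2 → DC costs 49.
Optimal: DC → P1 → U1 → L2 → A5 → L7 → DC costs 45 (by enumerating all 60 distinct tours).
Excess = 49 − 45 = 4.

Excess over optimum: 4 blocks.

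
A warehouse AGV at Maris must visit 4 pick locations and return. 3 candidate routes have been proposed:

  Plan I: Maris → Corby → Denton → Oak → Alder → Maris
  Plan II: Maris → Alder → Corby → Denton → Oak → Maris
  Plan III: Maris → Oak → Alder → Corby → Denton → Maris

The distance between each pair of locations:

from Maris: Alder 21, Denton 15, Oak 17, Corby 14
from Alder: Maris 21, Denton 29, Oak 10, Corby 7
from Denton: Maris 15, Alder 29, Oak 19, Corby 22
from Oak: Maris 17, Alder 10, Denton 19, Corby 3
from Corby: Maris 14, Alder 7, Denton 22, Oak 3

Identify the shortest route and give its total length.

Plan I: 14 + 22 + 19 + 10 + 21 = 86
Plan II: 21 + 7 + 22 + 19 + 17 = 86
Plan III: 17 + 10 + 7 + 22 + 15 = 71

Shortest is Plan III, total 71.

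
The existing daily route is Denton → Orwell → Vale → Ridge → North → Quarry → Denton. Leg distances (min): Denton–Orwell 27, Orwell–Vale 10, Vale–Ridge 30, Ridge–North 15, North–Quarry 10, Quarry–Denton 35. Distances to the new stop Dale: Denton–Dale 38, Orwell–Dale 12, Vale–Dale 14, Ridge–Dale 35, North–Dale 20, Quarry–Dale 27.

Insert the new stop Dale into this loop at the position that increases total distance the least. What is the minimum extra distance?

+16 min — insert Dale between Orwell and Vale.

Insertion cost between consecutive stops i–j is d(i,Dale) + d(Dale,j) − d(i,j):
  between Denton and Orwell: 38 + 12 − 27 = 23
  between Orwell and Vale: 12 + 14 − 10 = 16
  between Vale and Ridge: 14 + 35 − 30 = 19
  between Ridge and North: 35 + 20 − 15 = 40
  between North and Quarry: 20 + 27 − 10 = 37
  between Quarry and Denton: 27 + 38 − 35 = 30
Cheapest insertion is between Orwell and Vale, adding 16.
New total = 127 + 16 = 143.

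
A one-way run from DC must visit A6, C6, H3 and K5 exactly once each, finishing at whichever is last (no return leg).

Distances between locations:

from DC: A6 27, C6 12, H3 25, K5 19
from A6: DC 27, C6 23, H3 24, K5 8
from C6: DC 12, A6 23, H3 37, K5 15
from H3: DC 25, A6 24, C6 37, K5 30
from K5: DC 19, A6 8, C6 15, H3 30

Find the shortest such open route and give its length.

There are 4! = 24 possible orderings.
DC → A6 → C6 → H3 → K5: 27+23+37+30 = 117
DC → A6 → C6 → K5 → H3: 27+23+15+30 = 95
DC → A6 → H3 → C6 → K5: 27+24+37+15 = 103
DC → A6 → H3 → K5 → C6: 27+24+30+15 = 96
DC → A6 → K5 → C6 → H3: 27+8+15+37 = 87
DC → A6 → K5 → H3 → C6: 27+8+30+37 = 102
DC → C6 → A6 → H3 → K5: 12+23+24+30 = 89
DC → C6 → A6 → K5 → H3: 12+23+8+30 = 73
DC → C6 → H3 → A6 → K5: 12+37+24+8 = 81
DC → C6 → H3 → K5 → A6: 12+37+30+8 = 87
DC → C6 → K5 → A6 → H3: 12+15+8+24 = 59
DC → C6 → K5 → H3 → A6: 12+15+30+24 = 81
DC → H3 → A6 → C6 → K5: 25+24+23+15 = 87
DC → H3 → A6 → K5 → C6: 25+24+8+15 = 72
… (10 more)
The minimum is 59.
One shortest path: DC → C6 → K5 → A6 → H3.

Shortest open route: 59.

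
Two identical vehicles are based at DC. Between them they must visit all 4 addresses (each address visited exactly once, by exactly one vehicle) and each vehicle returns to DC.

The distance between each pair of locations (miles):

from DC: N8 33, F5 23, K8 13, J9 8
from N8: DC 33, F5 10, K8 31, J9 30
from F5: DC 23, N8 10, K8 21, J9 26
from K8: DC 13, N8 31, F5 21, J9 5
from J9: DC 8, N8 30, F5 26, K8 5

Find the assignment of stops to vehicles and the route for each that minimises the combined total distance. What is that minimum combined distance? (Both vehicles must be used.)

92 miles — the smallest possible combined total.

Check every non-empty split of the stops between the two vehicles; for each half take its own optimal tour:
  {N8} + {F5, K8, J9}: 66 + 57 = 123
  {F5} + {N8, K8, J9}: 46 + 77 = 123
  {N8, F5} + {K8, J9}: 66 + 26 = 92
  {K8} + {N8, F5, J9}: 26 + 71 = 97
  {N8, K8} + {F5, J9}: 77 + 57 = 134
  {F5, K8} + {N8, J9}: 57 + 71 = 128
  … (7 splits in total)
Best: vehicle 1 DC → N8 → F5 → DC = 66; vehicle 2 DC → K8 → J9 → DC = 26; combined 92.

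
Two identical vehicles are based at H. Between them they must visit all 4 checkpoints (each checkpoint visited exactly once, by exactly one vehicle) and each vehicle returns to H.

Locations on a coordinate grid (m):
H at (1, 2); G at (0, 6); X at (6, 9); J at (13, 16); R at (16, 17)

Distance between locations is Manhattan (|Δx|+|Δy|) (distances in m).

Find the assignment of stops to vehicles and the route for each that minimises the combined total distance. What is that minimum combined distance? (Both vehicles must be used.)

There are 2^3 − 1 = 7 ways to divide the 4 stops into two non-empty groups. For each, the best each vehicle can do is its own shortest tour through its group:
  {G} + {X, J, R}: 10 + 60 = 70
  {X} + {G, J, R}: 24 + 62 = 86
  {G, X} + {J, R}: 26 + 60 = 86
  {J} + {G, X, R}: 52 + 62 = 114
  {G, J} + {X, R}: 54 + 60 = 114
  {X, J} + {G, R}: 52 + 62 = 114
  … (7 splits in total)
Best: vehicle 1 H → G → H = 10; vehicle 2 H → X → J → R → H = 60; combined 70.

70 m — the smallest possible combined total.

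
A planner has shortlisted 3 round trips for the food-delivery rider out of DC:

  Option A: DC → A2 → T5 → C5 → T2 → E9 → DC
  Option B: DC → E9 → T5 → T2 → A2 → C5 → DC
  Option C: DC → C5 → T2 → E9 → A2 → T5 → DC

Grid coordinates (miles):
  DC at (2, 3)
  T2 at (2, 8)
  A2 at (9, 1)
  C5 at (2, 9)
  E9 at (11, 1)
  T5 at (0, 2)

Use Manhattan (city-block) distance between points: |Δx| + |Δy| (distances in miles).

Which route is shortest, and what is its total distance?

Shortest is Option C, total 38 miles.

Option A: 9 + 10 + 9 + 1 + 16 + 11 = 56
Option B: 11 + 12 + 8 + 14 + 15 + 6 = 66
Option C: 6 + 1 + 16 + 2 + 10 + 3 = 38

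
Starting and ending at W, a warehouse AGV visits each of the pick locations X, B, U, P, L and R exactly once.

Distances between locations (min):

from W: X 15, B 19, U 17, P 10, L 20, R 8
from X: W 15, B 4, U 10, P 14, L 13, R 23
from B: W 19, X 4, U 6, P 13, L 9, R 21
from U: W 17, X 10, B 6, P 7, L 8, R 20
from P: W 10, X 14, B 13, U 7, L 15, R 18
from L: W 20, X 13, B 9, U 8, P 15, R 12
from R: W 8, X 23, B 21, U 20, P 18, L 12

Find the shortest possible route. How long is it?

Minimum total distance: 60 min.

W → X → B → U → P → L → R → W: 15+4+6+7+15+12+8 = 67
W → X → B → U → P → R → L → W: 15+4+6+7+18+12+20 = 82
W → X → B → U → L → P → R → W: 15+4+6+8+15+18+8 = 74
W → X → B → U → L → R → P → W: 15+4+6+8+12+18+10 = 73
W → X → B → U → R → P → L → W: 15+4+6+20+18+15+20 = 98
W → X → B → U → R → L → P → W: 15+4+6+20+12+15+10 = 82
W → X → B → P → U → L → R → W: 15+4+13+7+8+12+8 = 67
W → X → B → P → U → R → L → W: 15+4+13+7+20+12+20 = 91
… (352 more)
W → P → U → X → B → L → R → W: 10+7+10+4+9+12+8 = 60  ← best
The minimum is 60.
One optimal route: W → P → U → X → B → L → R → W (or its reverse).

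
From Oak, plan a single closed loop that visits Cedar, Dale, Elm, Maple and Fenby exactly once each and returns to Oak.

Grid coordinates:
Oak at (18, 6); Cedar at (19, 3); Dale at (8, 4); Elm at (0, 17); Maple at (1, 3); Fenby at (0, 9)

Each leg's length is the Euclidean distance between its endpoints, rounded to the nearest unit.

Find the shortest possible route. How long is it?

56 — the shortest possible round trip.

Oak→Cedar→Dale→Elm→Maple→Fenby→Oak: 3+11+15+14+6+18 = 67
Oak→Cedar→Dale→Elm→Fenby→Maple→Oak: 3+11+15+8+6+17 = 60
Oak→Cedar→Dale→Maple→Elm→Fenby→Oak: 3+11+7+14+8+18 = 61
Oak→Cedar→Dale→Maple→Fenby→Elm→Oak: 3+11+7+6+8+21 = 56
Oak→Cedar→Dale→Fenby→Elm→Maple→Oak: 3+11+9+8+14+17 = 62
Oak→Cedar→Dale→Fenby→Maple→Elm→Oak: 3+11+9+6+14+21 = 64
Oak→Cedar→Elm→Dale→Maple→Fenby→Oak: 3+24+15+7+6+18 = 73
Oak→Cedar→Elm→Dale→Fenby→Maple→Oak: 3+24+15+9+6+17 = 74
Oak→Cedar→Elm→Maple→Dale→Fenby→Oak: 3+24+14+7+9+18 = 75
Oak→Cedar→Elm→Maple→Fenby→Dale→Oak: 3+24+14+6+9+10 = 66
Oak→Cedar→Elm→Fenby→Dale→Maple→Oak: 3+24+8+9+7+17 = 68
Oak→Cedar→Elm→Fenby→Maple→Dale→Oak: 3+24+8+6+7+10 = 58
Oak→Cedar→Maple→Dale→Elm→Fenby→Oak: 3+18+7+15+8+18 = 69
Oak→Cedar→Maple→Dale→Fenby→Elm→Oak: 3+18+7+9+8+21 = 66
… (46 more)
The minimum is 56.
One optimal route: Oak → Cedar → Dale → Maple → Fenby → Elm → Oak (or its reverse).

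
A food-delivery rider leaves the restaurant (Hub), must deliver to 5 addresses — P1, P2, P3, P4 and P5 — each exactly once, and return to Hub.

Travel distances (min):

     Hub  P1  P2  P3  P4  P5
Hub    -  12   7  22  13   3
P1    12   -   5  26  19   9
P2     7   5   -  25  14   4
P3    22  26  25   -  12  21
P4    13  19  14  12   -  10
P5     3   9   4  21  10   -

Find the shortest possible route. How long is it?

Minimum total distance: 63 min.

Hub → P1 → P2 → P3 → P4 → P5 → Hub: 12+5+25+12+10+3 = 67
Hub → P1 → P2 → P3 → P5 → P4 → Hub: 12+5+25+21+10+13 = 86
Hub → P1 → P2 → P4 → P3 → P5 → Hub: 12+5+14+12+21+3 = 67
Hub → P1 → P2 → P4 → P5 → P3 → Hub: 12+5+14+10+21+22 = 84
Hub → P1 → P2 → P5 → P3 → P4 → Hub: 12+5+4+21+12+13 = 67
Hub → P1 → P2 → P5 → P4 → P3 → Hub: 12+5+4+10+12+22 = 65
Hub → P1 → P3 → P2 → P4 → P5 → Hub: 12+26+25+14+10+3 = 90
Hub → P1 → P3 → P2 → P5 → P4 → Hub: 12+26+25+4+10+13 = 90
Hub → P1 → P3 → P4 → P2 → P5 → Hub: 12+26+12+14+4+3 = 71
Hub → P1 → P3 → P4 → P5 → P2 → Hub: 12+26+12+10+4+7 = 71
Hub → P1 → P3 → P5 → P2 → P4 → Hub: 12+26+21+4+14+13 = 90
Hub → P1 → P3 → P5 → P4 → P2 → Hub: 12+26+21+10+14+7 = 90
Hub → P1 → P4 → P2 → P3 → P5 → Hub: 12+19+14+25+21+3 = 94
Hub → P1 → P4 → P2 → P5 → P3 → Hub: 12+19+14+4+21+22 = 92
… (46 more)
Hub → P2 → P1 → P3 → P4 → P5 → Hub: 7+5+26+12+10+3 = 63  ← best
The minimum is 63.
One optimal route: Hub → P2 → P1 → P3 → P4 → P5 → Hub (or its reverse).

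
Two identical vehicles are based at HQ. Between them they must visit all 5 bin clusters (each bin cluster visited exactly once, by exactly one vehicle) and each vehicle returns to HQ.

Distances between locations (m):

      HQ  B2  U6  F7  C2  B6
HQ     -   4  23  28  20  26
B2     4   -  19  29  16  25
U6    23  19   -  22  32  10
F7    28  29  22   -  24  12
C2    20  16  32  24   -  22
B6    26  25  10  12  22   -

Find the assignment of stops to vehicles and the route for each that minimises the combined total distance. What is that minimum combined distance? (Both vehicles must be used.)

Check every non-empty split of the stops between the two vehicles; for each half take its own optimal tour:
  {B2} + {U6, F7, C2, B6}: 8 + 89 = 97
  {U6} + {B2, F7, C2, B6}: 46 + 82 = 128
  {B2, U6} + {F7, C2, B6}: 46 + 82 = 128
  {F7} + {B2, U6, C2, B6}: 56 + 75 = 131
  {B2, F7} + {U6, C2, B6}: 61 + 75 = 136
  {U6, F7} + {B2, C2, B6}: 73 + 68 = 141
  … (15 splits in total)
Best: vehicle 1 HQ → B2 → HQ = 8; vehicle 2 HQ → U6 → B6 → F7 → C2 → HQ = 89; combined 97.

Minimum combined distance: 97 m.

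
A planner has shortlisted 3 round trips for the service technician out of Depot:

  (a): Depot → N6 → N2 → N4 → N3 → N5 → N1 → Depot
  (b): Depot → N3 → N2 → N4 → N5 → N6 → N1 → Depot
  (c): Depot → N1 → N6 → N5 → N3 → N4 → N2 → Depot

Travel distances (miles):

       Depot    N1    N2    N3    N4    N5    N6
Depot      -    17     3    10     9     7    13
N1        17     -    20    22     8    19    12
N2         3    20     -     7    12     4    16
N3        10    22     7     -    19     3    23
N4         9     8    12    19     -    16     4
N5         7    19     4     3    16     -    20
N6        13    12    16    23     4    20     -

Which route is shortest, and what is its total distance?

(a): 13 + 16 + 12 + 19 + 3 + 19 + 17 = 99
(b): 10 + 7 + 12 + 16 + 20 + 12 + 17 = 94
(c): 17 + 12 + 20 + 3 + 19 + 12 + 3 = 86

86 miles — (c) is the shortest.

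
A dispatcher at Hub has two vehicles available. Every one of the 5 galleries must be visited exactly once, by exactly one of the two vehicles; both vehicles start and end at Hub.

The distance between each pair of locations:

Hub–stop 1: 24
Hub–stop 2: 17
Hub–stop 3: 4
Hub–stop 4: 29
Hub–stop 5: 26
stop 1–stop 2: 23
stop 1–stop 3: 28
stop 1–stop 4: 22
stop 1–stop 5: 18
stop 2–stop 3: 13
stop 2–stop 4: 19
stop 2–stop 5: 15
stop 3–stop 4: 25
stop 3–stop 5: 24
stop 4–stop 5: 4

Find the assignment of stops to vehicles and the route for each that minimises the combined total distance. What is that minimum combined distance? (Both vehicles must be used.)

90 — the smallest possible combined total.

Check every non-empty split of the stops between the two vehicles; for each half take its own optimal tour:
  {stop 1} + {stop 2, stop 3, stop 4, stop 5}: 48 + 65 = 113
  {stop 2} + {stop 1, stop 3, stop 4, stop 5}: 34 + 75 = 109
  {stop 1, stop 2} + {stop 3, stop 4, stop 5}: 64 + 59 = 123
  {stop 3} + {stop 1, stop 2, stop 4, stop 5}: 8 + 82 = 90
  {stop 1, stop 3} + {stop 2, stop 4, stop 5}: 56 + 65 = 121
  {stop 2, stop 3} + {stop 1, stop 4, stop 5}: 34 + 75 = 109
  … (15 splits in total)
Best: vehicle 1 Hub → stop 3 → Hub = 8; vehicle 2 Hub → stop 1 → stop 4 → stop 5 → stop 2 → Hub = 82; combined 90.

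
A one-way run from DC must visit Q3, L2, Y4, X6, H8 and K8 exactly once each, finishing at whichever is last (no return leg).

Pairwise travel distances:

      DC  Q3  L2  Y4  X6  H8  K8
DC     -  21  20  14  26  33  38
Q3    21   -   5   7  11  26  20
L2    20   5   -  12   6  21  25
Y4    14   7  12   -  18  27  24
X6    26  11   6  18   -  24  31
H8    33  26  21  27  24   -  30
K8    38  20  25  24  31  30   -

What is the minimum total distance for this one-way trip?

86 — the minimum one-way total.

There are 6! = 720 possible orderings.
DC → Q3 → L2 → Y4 → X6 → H8 → K8: 21+5+12+18+24+30 = 110
DC → Q3 → L2 → Y4 → X6 → K8 → H8: 21+5+12+18+31+30 = 117
DC → Q3 → L2 → Y4 → H8 → X6 → K8: 21+5+12+27+24+31 = 120
DC → Q3 → L2 → Y4 → H8 → K8 → X6: 21+5+12+27+30+31 = 126
DC → Q3 → L2 → Y4 → K8 → X6 → H8: 21+5+12+24+31+24 = 117
DC → Q3 → L2 → Y4 → K8 → H8 → X6: 21+5+12+24+30+24 = 116
DC → Q3 → L2 → X6 → Y4 → H8 → K8: 21+5+6+18+27+30 = 107
DC → Q3 → L2 → X6 → Y4 → K8 → H8: 21+5+6+18+24+30 = 104
… (712 more)
DC → Y4 → Q3 → L2 → X6 → H8 → K8: 14+7+5+6+24+30 = 86  ← best
The minimum is 86.
One shortest path: DC → Y4 → Q3 → L2 → X6 → H8 → K8.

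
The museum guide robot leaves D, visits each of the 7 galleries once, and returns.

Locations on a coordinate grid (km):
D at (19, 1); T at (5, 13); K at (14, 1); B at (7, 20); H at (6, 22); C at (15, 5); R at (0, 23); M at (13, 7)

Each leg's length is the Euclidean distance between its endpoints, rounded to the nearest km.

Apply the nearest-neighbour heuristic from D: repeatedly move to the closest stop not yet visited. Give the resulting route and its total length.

D → [K:5 / C:6 / M:8 / T:18 / B:22 / H:25 / R:29] → K (5)
K → [C:4 / M:6 / T:15 / B:20 / H:22 / R:26] → C (4)
C → [M:3 / T:13 / B:17 / H:19 / R:23] → M (3)
M → [T:10 / B:14 / H:17 / R:21] → T (10)
T → [B:7 / H:9 / R:11] → B (7)
B → [H:2 / R:8] → H (2)
H → [R:6] → R (6)
Return R→D: 29.
Total = 5 + 4 + 3 + 10 + 7 + 2 + 6 + 29 = 66.

Total distance 66 km via the nearest-neighbour route D → K → C → M → T → B → H → R → D.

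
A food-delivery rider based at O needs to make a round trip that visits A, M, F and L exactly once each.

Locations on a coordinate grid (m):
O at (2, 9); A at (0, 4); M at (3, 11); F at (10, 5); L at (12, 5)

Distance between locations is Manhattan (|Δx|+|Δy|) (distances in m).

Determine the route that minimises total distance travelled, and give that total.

There are 12 distinct closed tours to check (reversals are equivalent).
O → A → M → F → L → O: 7+10+13+2+14 = 46
O → A → M → L → F → O: 7+10+15+2+12 = 46
O → A → F → M → L → O: 7+11+13+15+14 = 60
O → A → F → L → M → O: 7+11+2+15+3 = 38
O → A → L → M → F → O: 7+13+15+13+12 = 60
O → A → L → F → M → O: 7+13+2+13+3 = 38
O → M → A → F → L → O: 3+10+11+2+14 = 40
O → M → A → L → F → O: 3+10+13+2+12 = 40
O → M → F → A → L → O: 3+13+11+13+14 = 54
O → M → L → A → F → O: 3+15+13+11+12 = 54
O → F → A → M → L → O: 12+11+10+15+14 = 62
O → F → M → A → L → O: 12+13+10+13+14 = 62
The minimum is 38.
One optimal route: O → A → F → L → M → O (or its reverse).

Minimum total distance: 38 m.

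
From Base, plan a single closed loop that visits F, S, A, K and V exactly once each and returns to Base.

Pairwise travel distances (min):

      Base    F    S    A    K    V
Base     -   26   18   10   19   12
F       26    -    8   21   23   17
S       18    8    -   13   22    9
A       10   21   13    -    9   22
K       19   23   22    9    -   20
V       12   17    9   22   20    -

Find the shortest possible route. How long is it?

Minimum total distance: 71 min.

With 5 stops there are 5!/2 = 60 distinct round trips (a route and its reverse cost the same).
Base - F - S - A - K - V - Base: 26+8+13+9+20+12 = 88
Base - F - S - A - V - K - Base: 26+8+13+22+20+19 = 108
Base - F - S - K - A - V - Base: 26+8+22+9+22+12 = 99
Base - F - S - K - V - A - Base: 26+8+22+20+22+10 = 108
Base - F - S - V - A - K - Base: 26+8+9+22+9+19 = 93
Base - F - S - V - K - A - Base: 26+8+9+20+9+10 = 82
Base - F - A - S - K - V - Base: 26+21+13+22+20+12 = 114
Base - F - A - S - V - K - Base: 26+21+13+9+20+19 = 108
Base - F - A - K - S - V - Base: 26+21+9+22+9+12 = 99
Base - F - A - K - V - S - Base: 26+21+9+20+9+18 = 103
Base - F - A - V - S - K - Base: 26+21+22+9+22+19 = 119
Base - F - A - V - K - S - Base: 26+21+22+20+22+18 = 129
Base - F - K - S - A - V - Base: 26+23+22+13+22+12 = 118
Base - F - K - S - V - A - Base: 26+23+22+9+22+10 = 112
… (46 more)
Base - A - K - F - S - V - Base: 10+9+23+8+9+12 = 71  ← best
The minimum is 71.
One optimal route: Base → A → K → F → S → V → Base (or its reverse).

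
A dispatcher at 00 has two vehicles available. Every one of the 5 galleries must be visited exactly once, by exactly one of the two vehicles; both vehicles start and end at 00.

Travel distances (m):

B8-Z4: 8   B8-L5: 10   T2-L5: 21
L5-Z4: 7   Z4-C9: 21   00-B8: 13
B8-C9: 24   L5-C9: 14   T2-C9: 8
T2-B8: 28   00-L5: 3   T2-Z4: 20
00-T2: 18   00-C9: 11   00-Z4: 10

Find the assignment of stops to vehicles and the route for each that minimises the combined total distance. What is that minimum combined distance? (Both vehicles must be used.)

Check every non-empty split of the stops between the two vehicles; for each half take its own optimal tour:
  {T2} + {B8, L5, Z4, C9}: 36 + 53 = 89
  {B8} + {T2, L5, Z4, C9}: 26 + 49 = 75
  {T2, B8} + {L5, Z4, C9}: 59 + 42 = 101
  {L5} + {T2, B8, Z4, C9}: 6 + 60 = 66
  {T2, L5} + {B8, Z4, C9}: 42 + 53 = 95
  {B8, L5} + {T2, Z4, C9}: 26 + 49 = 75
  … (15 splits in total)
Best: vehicle 1 00 → L5 → 00 = 6; vehicle 2 00 → B8 → Z4 → T2 → C9 → 00 = 60; combined 66.

Minimum combined distance: 66 m.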